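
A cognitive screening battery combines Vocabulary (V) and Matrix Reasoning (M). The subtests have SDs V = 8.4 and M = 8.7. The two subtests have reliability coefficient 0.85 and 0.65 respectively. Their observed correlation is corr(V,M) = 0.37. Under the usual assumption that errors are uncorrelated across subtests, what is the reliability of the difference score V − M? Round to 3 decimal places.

Var(V−M) = 8.4² + 8.7² − 2·8.4·8.7·0.37 = 146.25 − 54.0792 = 92.1708.
Because errors are independent across components, Cov(Tᵢ,Tⱼ) = Cov(Xᵢ,Xⱼ); the off-diagonal part of the true-score variance is the same as above.
True-score variance = [8.4²·0.85 + 8.7²·0.65] − 54.0792 = 109.174 − 54.0792 = 55.0953.
Reliability = 55.0953 / 92.1708 = 0.598.

0.598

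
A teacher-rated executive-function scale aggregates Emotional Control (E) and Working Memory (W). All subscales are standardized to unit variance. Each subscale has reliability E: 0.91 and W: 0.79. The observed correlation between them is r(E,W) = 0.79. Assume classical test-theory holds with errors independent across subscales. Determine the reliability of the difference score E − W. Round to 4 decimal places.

0.2857

Var(E−W) = 1 + 1 − 2·0.79 = 2 − 1.58 = 0.42.
Because errors are independent across components, Cov(Tᵢ,Tⱼ) = Cov(Xᵢ,Xⱼ); the off-diagonal part of the true-score variance is the same as above.
True-score variance = [0.91 + 0.79] − 1.58 = 1.7 − 1.58 = 0.12.
Reliability = 0.12 / 0.42 = 0.2857.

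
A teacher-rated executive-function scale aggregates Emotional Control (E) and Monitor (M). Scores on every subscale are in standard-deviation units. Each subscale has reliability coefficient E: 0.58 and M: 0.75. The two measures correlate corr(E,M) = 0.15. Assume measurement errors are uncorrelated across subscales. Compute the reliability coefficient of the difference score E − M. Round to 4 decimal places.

Var(E−M) = 1 + 1 − 2·0.15 = 2 − 0.3 = 1.7.
Under uncorrelated errors the observed covariances equal the true-score covariances, so only the own-variance terms attenuate.
True-score variance = [0.58 + 0.75] − 0.3 = 1.33 − 0.3 = 1.03.
Reliability = 1.03 / 1.7 = 0.6059.

0.6059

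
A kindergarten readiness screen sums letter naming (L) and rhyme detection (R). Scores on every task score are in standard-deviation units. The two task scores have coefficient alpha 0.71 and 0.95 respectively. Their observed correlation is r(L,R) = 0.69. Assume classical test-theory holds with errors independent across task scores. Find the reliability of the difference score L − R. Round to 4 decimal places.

0.4516

Var(L−R) = 1 + 1 − 2·0.69 = 2 − 1.38 = 0.62.
With uncorrelated errors the cross-covariances are all true-score covariance, so they carry over unchanged; only the diagonal terms shrink to ρᵢσᵢ².
True-score variance = [0.71 + 0.95] − 1.38 = 1.66 − 1.38 = 0.28.
Reliability = 0.28 / 0.62 = 0.4516.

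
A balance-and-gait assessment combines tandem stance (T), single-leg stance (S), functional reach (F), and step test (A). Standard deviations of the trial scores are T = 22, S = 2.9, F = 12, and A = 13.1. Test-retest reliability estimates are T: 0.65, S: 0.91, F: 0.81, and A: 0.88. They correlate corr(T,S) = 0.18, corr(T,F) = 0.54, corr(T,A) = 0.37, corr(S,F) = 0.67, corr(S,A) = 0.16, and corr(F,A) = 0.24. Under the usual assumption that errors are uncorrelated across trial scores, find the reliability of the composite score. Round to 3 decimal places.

0.851

Var(T+S+F+A) = 22² + 2.9² + 12² + 13.1² + 2·[22·2.9·0.18 + 22·12·0.54 + 22·13.1·0.37 + 2.9·12·0.67 + 2.9·13.1·0.16 + 12·13.1·0.24] = 808.02 + 655.601 = 1463.62.
With uncorrelated errors the cross-covariances are all true-score covariance, so they carry over unchanged; only the diagonal terms shrink to ρᵢσᵢ².
True-score variance = [22²·0.65 + 2.9²·0.91 + 12²·0.81 + 13.1²·0.88] + 655.601 = 589.91 + 655.601 = 1245.51.
Reliability = 1245.51 / 1463.62 = 0.851.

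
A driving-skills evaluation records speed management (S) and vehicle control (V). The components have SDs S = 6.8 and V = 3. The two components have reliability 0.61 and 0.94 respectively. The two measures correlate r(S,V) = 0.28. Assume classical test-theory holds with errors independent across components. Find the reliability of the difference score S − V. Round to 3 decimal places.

0.576

Var(S−V) = 6.8² + 3² − 2·6.8·3·0.28 = 55.24 − 11.424 = 43.816.
Because errors are independent across components, Cov(Tᵢ,Tⱼ) = Cov(Xᵢ,Xⱼ); the off-diagonal part of the true-score variance is the same as above.
True-score variance = [6.8²·0.61 + 3²·0.94] − 11.424 = 36.6664 − 11.424 = 25.2424.
Reliability = 25.2424 / 43.816 = 0.576.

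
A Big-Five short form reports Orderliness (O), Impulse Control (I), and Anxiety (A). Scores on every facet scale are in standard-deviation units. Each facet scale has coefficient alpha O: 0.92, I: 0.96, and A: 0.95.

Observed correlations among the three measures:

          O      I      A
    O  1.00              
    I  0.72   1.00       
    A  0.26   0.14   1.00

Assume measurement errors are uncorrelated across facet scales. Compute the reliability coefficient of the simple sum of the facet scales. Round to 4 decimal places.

0.9676

Var(O+I+A) = 3 + 2·[0.72 + 0.26 + 0.14] = 3 + 2.24 = 5.24.
Under uncorrelated errors the observed covariances equal the true-score covariances, so only the own-variance terms attenuate.
True-score variance = [0.92 + 0.96 + 0.95] + 2.24 = 2.83 + 2.24 = 5.07.
Reliability = 5.07 / 5.24 = 0.9676.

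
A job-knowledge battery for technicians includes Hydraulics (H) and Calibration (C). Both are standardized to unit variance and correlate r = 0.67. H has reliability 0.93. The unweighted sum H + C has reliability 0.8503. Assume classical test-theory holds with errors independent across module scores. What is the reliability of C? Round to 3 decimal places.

Var(H+C) = 2 + 2·0.67 = 3.340.
True-score variance = ρ_H + ρ_C + 2·0.67, so 0.8503 = (0.93 + ρ_C + 1.34) / 3.340.
ρ_C = 0.8503·3.340 − 0.93 − 1.34 = 0.570.

0.570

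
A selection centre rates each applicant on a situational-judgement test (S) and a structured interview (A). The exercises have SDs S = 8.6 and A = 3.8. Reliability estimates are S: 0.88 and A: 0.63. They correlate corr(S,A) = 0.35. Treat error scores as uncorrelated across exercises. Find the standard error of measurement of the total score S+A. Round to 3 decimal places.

Var(total) = 88.4 + 22.876 = 111.276.
True-score variance = 74.182 + 22.876 = 97.058, so reliability = 0.8722.
Error variance = 111.276 − 97.058 = 14.218; SEM = √14.218 = 3.771.

3.771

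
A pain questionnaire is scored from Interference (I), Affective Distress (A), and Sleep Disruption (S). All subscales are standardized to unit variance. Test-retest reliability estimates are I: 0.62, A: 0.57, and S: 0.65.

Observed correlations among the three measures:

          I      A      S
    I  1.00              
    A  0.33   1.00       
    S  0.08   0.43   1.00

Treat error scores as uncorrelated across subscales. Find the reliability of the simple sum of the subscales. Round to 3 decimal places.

0.752

Var(I+A+S) = 3 + 2·[0.33 + 0.08 + 0.43] = 3 + 1.68 = 4.68.
With uncorrelated errors the cross-covariances are all true-score covariance, so they carry over unchanged; only the diagonal terms shrink to ρᵢσᵢ².
True-score variance = [0.62 + 0.57 + 0.65] + 1.68 = 1.84 + 1.68 = 3.52.
Reliability = 3.52 / 4.68 = 0.752.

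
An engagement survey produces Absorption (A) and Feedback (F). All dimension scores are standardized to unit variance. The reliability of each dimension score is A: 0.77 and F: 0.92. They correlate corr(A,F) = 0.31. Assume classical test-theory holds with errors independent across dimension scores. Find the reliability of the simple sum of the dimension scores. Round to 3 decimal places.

Var(A+F) = 2 + 2·[0.31] = 2 + 0.62 = 2.62.
Under uncorrelated errors the observed covariances equal the true-score covariances, so only the own-variance terms attenuate.
True-score variance = [0.77 + 0.92] + 0.62 = 1.69 + 0.62 = 2.31.
Reliability = 2.31 / 2.62 = 0.882.

0.882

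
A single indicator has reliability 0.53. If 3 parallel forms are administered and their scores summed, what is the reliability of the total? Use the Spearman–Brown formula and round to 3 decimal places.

0.772

ρ_k = kρ / (1 + (k−1)ρ) = 3·0.53 / (1 + 2·0.53) = 1.590 / 2.060 = 0.772.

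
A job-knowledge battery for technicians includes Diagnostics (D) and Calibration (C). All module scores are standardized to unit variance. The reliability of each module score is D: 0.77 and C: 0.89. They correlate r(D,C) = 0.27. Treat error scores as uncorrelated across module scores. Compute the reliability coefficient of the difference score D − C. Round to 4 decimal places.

Var(D−C) = 1 + 1 − 2·0.27 = 2 − 0.54 = 1.46.
Because errors are independent across components, Cov(Tᵢ,Tⱼ) = Cov(Xᵢ,Xⱼ); the off-diagonal part of the true-score variance is the same as above.
True-score variance = [0.77 + 0.89] − 0.54 = 1.66 − 0.54 = 1.12.
Reliability = 1.12 / 1.46 = 0.7671.

0.7671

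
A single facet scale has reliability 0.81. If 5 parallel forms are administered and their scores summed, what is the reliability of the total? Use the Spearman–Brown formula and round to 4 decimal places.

ρ_k = kρ / (1 + (k−1)ρ) = 5·0.81 / (1 + 4·0.81) = 4.050 / 4.240 = 0.9552.

0.9552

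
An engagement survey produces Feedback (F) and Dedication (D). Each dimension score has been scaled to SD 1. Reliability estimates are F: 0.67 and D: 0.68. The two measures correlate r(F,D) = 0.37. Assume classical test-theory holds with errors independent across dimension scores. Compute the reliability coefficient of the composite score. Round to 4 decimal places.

Var(F+D) = 2 + 2·[0.37] = 2 + 0.74 = 2.74.
With uncorrelated errors the cross-covariances are all true-score covariance, so they carry over unchanged; only the diagonal terms shrink to ρᵢσᵢ².
True-score variance = [0.67 + 0.68] + 0.74 = 1.35 + 0.74 = 2.09.
Reliability = 2.09 / 2.74 = 0.7628.

0.7628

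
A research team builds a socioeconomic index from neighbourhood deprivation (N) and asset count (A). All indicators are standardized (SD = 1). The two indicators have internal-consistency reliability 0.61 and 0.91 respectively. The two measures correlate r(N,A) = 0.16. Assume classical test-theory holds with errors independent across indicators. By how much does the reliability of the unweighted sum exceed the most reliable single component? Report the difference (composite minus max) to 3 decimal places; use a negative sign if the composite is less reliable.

Var(sum) = 2 + 0.32 = 2.32; true-score variance = 1.52 + 0.32 = 1.84; composite reliability = 0.7931.
Max component reliability = 0.9100.
Difference = 0.7931 − 0.9100 = -0.117.

-0.117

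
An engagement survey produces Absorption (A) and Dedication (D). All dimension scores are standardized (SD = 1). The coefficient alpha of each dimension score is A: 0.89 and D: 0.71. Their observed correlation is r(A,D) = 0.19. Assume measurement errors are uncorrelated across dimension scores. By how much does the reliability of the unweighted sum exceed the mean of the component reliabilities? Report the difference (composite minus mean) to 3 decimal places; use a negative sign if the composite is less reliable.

0.032

Var(sum) = 2 + 0.38 = 2.38; true-score variance = 1.6 + 0.38 = 1.98; composite reliability = 0.8319.
Mean component reliability = 0.8000.
Difference = 0.8319 − 0.8000 = 0.032.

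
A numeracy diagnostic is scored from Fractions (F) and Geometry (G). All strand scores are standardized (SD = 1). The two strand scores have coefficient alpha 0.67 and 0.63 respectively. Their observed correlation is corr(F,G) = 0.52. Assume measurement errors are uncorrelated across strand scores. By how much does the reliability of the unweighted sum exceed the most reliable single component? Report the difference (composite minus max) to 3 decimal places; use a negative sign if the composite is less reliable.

0.100

Var(sum) = 2 + 1.04 = 3.04; true-score variance = 1.3 + 1.04 = 2.34; composite reliability = 0.7697.
Max component reliability = 0.6700.
Difference = 0.7697 − 0.6700 = 0.100.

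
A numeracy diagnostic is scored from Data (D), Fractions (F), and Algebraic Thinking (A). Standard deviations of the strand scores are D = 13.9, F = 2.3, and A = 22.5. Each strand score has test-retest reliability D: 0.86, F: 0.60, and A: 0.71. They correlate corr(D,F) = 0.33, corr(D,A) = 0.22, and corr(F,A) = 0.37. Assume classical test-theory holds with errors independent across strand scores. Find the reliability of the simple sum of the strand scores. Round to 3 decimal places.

0.805

Var(D+F+A) = 13.9² + 2.3² + 22.5² + 2·[13.9·2.3·0.33 + 13.9·22.5·0.22 + 2.3·22.5·0.37] = 704.75 + 197.005 = 901.755.
Under uncorrelated errors the observed covariances equal the true-score covariances, so only the own-variance terms attenuate.
True-score variance = [13.9²·0.86 + 2.3²·0.60 + 22.5²·0.71] + 197.005 = 528.772 + 197.005 = 725.777.
Reliability = 725.777 / 901.755 = 0.805.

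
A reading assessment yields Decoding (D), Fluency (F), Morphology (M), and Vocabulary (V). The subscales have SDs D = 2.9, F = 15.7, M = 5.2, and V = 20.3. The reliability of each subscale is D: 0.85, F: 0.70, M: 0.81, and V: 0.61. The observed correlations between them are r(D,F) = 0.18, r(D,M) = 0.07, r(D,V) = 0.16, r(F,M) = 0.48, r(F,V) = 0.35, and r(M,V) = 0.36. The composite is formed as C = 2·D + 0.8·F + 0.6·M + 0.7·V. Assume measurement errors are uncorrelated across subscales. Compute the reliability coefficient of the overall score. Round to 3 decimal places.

Var(C) = 2²·2.9² + 0.8²·15.7² + 0.6²·5.2² + 0.7²·20.3² + 2·[1.6·2.9·15.7·0.18 + 1.2·2.9·5.2·0.07 + 1.4·2.9·20.3·0.16 + 0.48·15.7·5.2·0.48 + 0.56·15.7·20.3·0.35 + 0.42·5.2·20.3·0.36] = 403.052 + 249.608 = 652.66.
Under uncorrelated errors the observed covariances equal the true-score covariances, so only the own-variance terms attenuate.
True-score variance = [2²·2.9²·0.85 + 0.8²·15.7²·0.70 + 0.6²·5.2²·0.81 + 0.7²·20.3²·0.61] + 249.608 = 270.08 + 249.608 = 519.688.
Reliability = 519.688 / 652.66 = 0.796.

0.796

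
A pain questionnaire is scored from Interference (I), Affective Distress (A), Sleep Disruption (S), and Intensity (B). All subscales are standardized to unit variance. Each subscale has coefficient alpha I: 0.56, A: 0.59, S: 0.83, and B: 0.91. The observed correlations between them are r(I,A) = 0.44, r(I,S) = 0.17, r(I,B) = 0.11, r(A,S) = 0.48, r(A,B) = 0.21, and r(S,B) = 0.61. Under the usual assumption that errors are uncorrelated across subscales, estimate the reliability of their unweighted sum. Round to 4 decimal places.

Var(I+A+S+B) = 4 + 2·[0.44 + 0.17 + 0.11 + 0.48 + 0.21 + 0.61] = 4 + 4.04 = 8.04.
Under uncorrelated errors the observed covariances equal the true-score covariances, so only the own-variance terms attenuate.
True-score variance = [0.56 + 0.59 + 0.83 + 0.91] + 4.04 = 2.89 + 4.04 = 6.93.
Reliability = 6.93 / 8.04 = 0.8619.

0.8619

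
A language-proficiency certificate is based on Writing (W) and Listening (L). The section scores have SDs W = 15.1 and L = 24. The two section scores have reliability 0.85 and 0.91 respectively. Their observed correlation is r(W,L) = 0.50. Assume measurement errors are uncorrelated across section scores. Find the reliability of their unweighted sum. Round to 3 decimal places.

0.926

Var(W+L) = 15.1² + 24² + 2·[15.1·24·0.50] = 804.01 + 362.4 = 1166.41.
With uncorrelated errors the cross-covariances are all true-score covariance, so they carry over unchanged; only the diagonal terms shrink to ρᵢσᵢ².
True-score variance = [15.1²·0.85 + 24²·0.91] + 362.4 = 717.968 + 362.4 = 1080.37.
Reliability = 1080.37 / 1166.41 = 0.926.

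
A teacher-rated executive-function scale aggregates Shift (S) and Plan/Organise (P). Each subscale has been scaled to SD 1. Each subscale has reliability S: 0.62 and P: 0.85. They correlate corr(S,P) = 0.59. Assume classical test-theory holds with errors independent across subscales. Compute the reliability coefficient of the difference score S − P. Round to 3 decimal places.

0.354

Var(S−P) = 1 + 1 − 2·0.59 = 2 − 1.18 = 0.82.
Because errors are independent across components, Cov(Tᵢ,Tⱼ) = Cov(Xᵢ,Xⱼ); the off-diagonal part of the true-score variance is the same as above.
True-score variance = [0.62 + 0.85] − 1.18 = 1.47 − 1.18 = 0.29.
Reliability = 0.29 / 0.82 = 0.354.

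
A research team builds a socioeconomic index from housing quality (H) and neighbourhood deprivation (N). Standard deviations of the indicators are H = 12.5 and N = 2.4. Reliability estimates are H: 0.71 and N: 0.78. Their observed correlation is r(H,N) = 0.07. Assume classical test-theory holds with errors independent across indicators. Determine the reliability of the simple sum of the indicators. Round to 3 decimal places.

0.720

Var(H+N) = 12.5² + 2.4² + 2·[12.5·2.4·0.07] = 162.01 + 4.2 = 166.21.
Under uncorrelated errors the observed covariances equal the true-score covariances, so only the own-variance terms attenuate.
True-score variance = [12.5²·0.71 + 2.4²·0.78] + 4.2 = 115.43 + 4.2 = 119.63.
Reliability = 119.63 / 166.21 = 0.720.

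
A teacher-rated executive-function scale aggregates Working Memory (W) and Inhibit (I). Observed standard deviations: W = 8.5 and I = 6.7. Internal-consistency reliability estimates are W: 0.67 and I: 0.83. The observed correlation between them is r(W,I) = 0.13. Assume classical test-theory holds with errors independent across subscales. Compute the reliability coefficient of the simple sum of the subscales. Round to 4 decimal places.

0.7615

Var(W+I) = 8.5² + 6.7² + 2·[8.5·6.7·0.13] = 117.14 + 14.807 = 131.947.
Under uncorrelated errors the observed covariances equal the true-score covariances, so only the own-variance terms attenuate.
True-score variance = [8.5²·0.67 + 6.7²·0.83] + 14.807 = 85.6662 + 14.807 = 100.473.
Reliability = 100.473 / 131.947 = 0.7615.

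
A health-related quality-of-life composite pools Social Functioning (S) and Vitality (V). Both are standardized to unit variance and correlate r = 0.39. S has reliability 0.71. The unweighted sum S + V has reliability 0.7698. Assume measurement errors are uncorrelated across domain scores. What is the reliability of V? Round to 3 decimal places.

0.650

Var(S+V) = 2 + 2·0.39 = 2.780.
True-score variance = ρ_S + ρ_V + 2·0.39, so 0.7698 = (0.71 + ρ_V + 0.78) / 2.780.
ρ_V = 0.7698·2.780 − 0.71 − 0.78 = 0.650.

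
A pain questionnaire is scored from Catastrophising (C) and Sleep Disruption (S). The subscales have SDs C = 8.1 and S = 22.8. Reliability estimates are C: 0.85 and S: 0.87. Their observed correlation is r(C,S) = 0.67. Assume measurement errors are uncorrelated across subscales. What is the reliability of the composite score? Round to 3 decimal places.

0.907

Var(C+S) = 8.1² + 22.8² + 2·[8.1·22.8·0.67] = 585.45 + 247.471 = 832.921.
With uncorrelated errors the cross-covariances are all true-score covariance, so they carry over unchanged; only the diagonal terms shrink to ρᵢσᵢ².
True-score variance = [8.1²·0.85 + 22.8²·0.87] + 247.471 = 508.029 + 247.471 = 755.501.
Reliability = 755.501 / 832.921 = 0.907.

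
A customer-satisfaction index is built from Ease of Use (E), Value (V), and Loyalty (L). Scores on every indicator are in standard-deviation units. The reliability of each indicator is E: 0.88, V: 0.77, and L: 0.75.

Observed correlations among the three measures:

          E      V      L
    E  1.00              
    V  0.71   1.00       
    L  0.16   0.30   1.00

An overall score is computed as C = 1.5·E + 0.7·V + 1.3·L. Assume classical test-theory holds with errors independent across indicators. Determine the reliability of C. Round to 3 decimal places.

Var(C) = 1.5² + 0.7² + 1.3² + 2·[1.05·0.71 + 1.95·0.16 + 0.91·0.30] = 4.43 + 2.661 = 7.091.
Under uncorrelated errors the observed covariances equal the true-score covariances, so only the own-variance terms attenuate.
True-score variance = [1.5²·0.88 + 0.7²·0.77 + 1.3²·0.75] + 2.661 = 3.6248 + 2.661 = 6.2858.
Reliability = 6.2858 / 7.091 = 0.886.

0.886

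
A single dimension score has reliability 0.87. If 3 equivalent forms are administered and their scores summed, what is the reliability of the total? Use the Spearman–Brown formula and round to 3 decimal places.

ρ_k = kρ / (1 + (k−1)ρ) = 3·0.87 / (1 + 2·0.87) = 2.610 / 2.740 = 0.953.

0.953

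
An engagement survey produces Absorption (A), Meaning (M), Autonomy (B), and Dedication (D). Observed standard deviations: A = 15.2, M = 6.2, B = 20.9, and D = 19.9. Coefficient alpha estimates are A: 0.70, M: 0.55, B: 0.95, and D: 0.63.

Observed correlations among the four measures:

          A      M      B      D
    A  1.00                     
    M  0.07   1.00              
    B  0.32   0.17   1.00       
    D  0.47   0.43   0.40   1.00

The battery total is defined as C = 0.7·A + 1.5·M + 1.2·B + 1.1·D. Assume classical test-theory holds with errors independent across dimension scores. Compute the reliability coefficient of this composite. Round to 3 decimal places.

Var(C) = 0.7²·15.2² + 1.5²·6.2² + 1.2²·20.9² + 1.1²·19.9² + 2·[1.05·15.2·6.2·0.07 + 0.84·15.2·20.9·0.32 + 0.77·15.2·19.9·0.47 + 1.8·6.2·20.9·0.17 + 1.65·6.2·19.9·0.43 + 1.32·20.9·19.9·0.40] = 1307.88 + 1097.15 = 2405.03.
Because errors are independent across components, Cov(Tᵢ,Tⱼ) = Cov(Xᵢ,Xⱼ); the off-diagonal part of the true-score variance is the same as above.
True-score variance = [0.7²·15.2²·0.70 + 1.5²·6.2²·0.55 + 1.2²·20.9²·0.95 + 1.1²·19.9²·0.63] + 1097.15 = 1026.25 + 1097.15 = 2123.4.
Reliability = 2123.4 / 2405.03 = 0.883.

0.883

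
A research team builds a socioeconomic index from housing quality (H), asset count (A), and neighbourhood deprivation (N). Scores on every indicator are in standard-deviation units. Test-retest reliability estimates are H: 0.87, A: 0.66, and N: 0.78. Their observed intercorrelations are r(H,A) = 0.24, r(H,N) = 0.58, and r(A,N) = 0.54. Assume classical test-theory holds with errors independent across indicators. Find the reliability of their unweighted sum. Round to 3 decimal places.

0.879

Var(H+A+N) = 3 + 2·[0.24 + 0.58 + 0.54] = 3 + 2.72 = 5.72.
Because errors are independent across components, Cov(Tᵢ,Tⱼ) = Cov(Xᵢ,Xⱼ); the off-diagonal part of the true-score variance is the same as above.
True-score variance = [0.87 + 0.66 + 0.78] + 2.72 = 2.31 + 2.72 = 5.03.
Reliability = 5.03 / 5.72 = 0.879.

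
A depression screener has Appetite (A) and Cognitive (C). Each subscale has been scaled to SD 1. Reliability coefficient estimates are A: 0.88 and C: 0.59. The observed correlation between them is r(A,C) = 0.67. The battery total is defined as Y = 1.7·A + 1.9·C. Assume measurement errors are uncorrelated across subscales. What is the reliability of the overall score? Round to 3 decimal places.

0.831

Var(Y) = 1.7² + 1.9² + 2·[3.23·0.67] = 6.5 + 4.3282 = 10.8282.
With uncorrelated errors the cross-covariances are all true-score covariance, so they carry over unchanged; only the diagonal terms shrink to ρᵢσᵢ².
True-score variance = [1.7²·0.88 + 1.9²·0.59] + 4.3282 = 4.6731 + 4.3282 = 9.0013.
Reliability = 9.0013 / 10.8282 = 0.831.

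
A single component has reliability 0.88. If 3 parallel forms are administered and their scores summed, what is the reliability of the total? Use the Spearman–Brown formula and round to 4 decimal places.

0.9565

ρ_k = kρ / (1 + (k−1)ρ) = 3·0.88 / (1 + 2·0.88) = 2.640 / 2.760 = 0.9565.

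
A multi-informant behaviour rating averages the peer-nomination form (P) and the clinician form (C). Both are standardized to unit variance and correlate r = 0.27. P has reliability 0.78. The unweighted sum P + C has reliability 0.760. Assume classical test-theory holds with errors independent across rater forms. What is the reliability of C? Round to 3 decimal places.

Var(P+C) = 2 + 2·0.27 = 2.540.
True-score variance = ρ_P + ρ_C + 2·0.27, so 0.760 = (0.78 + ρ_C + 0.54) / 2.540.
ρ_C = 0.760·2.540 − 0.78 − 0.54 = 0.610.

0.610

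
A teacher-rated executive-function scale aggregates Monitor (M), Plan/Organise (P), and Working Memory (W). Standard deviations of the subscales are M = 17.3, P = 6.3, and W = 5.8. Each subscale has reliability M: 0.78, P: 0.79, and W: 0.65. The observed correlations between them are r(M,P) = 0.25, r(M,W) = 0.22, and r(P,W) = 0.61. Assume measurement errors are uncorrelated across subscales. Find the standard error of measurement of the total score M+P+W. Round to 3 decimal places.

Var(total) = 372.62 + 143.223 = 515.843.
True-score variance = 286.667 + 143.223 = 429.891, so reliability = 0.8334.
Error variance = 515.843 − 429.891 = 85.9527; SEM = √85.9527 = 9.271.

9.271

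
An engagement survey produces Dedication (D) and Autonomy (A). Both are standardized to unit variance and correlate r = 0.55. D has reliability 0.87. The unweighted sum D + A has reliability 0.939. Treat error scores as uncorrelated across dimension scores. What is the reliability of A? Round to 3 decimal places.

0.941

Var(D+A) = 2 + 2·0.55 = 3.100.
True-score variance = ρ_D + ρ_A + 2·0.55, so 0.939 = (0.87 + ρ_A + 1.10) / 3.100.
ρ_A = 0.939·3.100 − 0.87 − 1.10 = 0.941.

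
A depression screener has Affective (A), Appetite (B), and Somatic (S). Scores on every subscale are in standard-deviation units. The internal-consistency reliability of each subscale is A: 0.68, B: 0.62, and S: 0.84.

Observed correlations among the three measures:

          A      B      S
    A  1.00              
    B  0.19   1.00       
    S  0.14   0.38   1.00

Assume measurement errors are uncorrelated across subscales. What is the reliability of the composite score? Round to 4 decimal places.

0.8054

Var(A+B+S) = 3 + 2·[0.19 + 0.14 + 0.38] = 3 + 1.42 = 4.42.
Under uncorrelated errors the observed covariances equal the true-score covariances, so only the own-variance terms attenuate.
True-score variance = [0.68 + 0.62 + 0.84] + 1.42 = 2.14 + 1.42 = 3.56.
Reliability = 3.56 / 4.42 = 0.8054.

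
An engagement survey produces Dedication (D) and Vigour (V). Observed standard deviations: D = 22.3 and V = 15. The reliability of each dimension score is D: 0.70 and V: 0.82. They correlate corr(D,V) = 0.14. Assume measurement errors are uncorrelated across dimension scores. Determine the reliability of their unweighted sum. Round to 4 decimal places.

Var(D+V) = 22.3² + 15² + 2·[22.3·15·0.14] = 722.29 + 93.66 = 815.95.
Because errors are independent across components, Cov(Tᵢ,Tⱼ) = Cov(Xᵢ,Xⱼ); the off-diagonal part of the true-score variance is the same as above.
True-score variance = [22.3²·0.70 + 15²·0.82] + 93.66 = 532.603 + 93.66 = 626.263.
Reliability = 626.263 / 815.95 = 0.7675.

0.7675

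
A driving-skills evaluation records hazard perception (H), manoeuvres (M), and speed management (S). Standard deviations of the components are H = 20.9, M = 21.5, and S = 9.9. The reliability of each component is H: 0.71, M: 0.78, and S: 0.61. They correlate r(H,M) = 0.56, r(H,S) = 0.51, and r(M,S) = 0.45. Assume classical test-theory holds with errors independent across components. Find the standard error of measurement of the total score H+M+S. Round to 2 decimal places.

Var(total) = 997.07 + 905.885 = 1902.96.
True-score variance = 730.476 + 905.885 = 1636.36, so reliability = 0.8599.
Error variance = 1902.96 − 1636.36 = 266.594; SEM = √266.594 = 16.33.

16.33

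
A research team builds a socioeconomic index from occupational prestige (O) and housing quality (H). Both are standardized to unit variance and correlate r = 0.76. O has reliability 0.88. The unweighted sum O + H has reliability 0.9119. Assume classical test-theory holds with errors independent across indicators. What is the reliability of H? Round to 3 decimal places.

Var(O+H) = 2 + 2·0.76 = 3.520.
True-score variance = ρ_O + ρ_H + 2·0.76, so 0.9119 = (0.88 + ρ_H + 1.52) / 3.520.
ρ_H = 0.9119·3.520 − 0.88 − 1.52 = 0.810.

0.810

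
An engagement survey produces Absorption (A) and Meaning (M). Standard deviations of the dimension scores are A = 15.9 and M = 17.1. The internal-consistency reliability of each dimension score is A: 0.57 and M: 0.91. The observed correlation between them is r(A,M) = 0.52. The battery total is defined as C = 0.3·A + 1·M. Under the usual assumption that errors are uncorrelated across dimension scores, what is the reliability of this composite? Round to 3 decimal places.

Var(C) = 0.3²·15.9² + 17.1² + 2·[0.3·15.9·17.1·0.52] = 315.163 + 84.8297 = 399.993.
With uncorrelated errors the cross-covariances are all true-score covariance, so they carry over unchanged; only the diagonal terms shrink to ρᵢσᵢ².
True-score variance = [0.3²·15.9²·0.57 + 17.1²·0.91] + 84.8297 = 279.062 + 84.8297 = 363.892.
Reliability = 363.892 / 399.993 = 0.910.

0.910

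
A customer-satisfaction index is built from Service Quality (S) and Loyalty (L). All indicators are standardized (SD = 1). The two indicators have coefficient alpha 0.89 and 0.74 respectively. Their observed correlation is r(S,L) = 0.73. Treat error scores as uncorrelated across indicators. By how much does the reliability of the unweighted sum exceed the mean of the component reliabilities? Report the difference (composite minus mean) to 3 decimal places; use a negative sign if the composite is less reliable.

0.078

Var(sum) = 2 + 1.46 = 3.46; true-score variance = 1.63 + 1.46 = 3.09; composite reliability = 0.8931.
Mean component reliability = 0.8150.
Difference = 0.8931 − 0.8150 = 0.078.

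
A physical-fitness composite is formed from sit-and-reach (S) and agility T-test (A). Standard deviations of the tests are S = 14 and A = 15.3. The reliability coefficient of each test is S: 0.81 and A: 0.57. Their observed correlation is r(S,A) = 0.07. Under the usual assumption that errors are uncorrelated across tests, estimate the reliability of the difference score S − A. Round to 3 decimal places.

Var(S−A) = 14² + 15.3² − 2·14·15.3·0.07 = 430.09 − 29.988 = 400.102.
Because errors are independent across components, Cov(Tᵢ,Tⱼ) = Cov(Xᵢ,Xⱼ); the off-diagonal part of the true-score variance is the same as above.
True-score variance = [14²·0.81 + 15.3²·0.57] − 29.988 = 292.191 − 29.988 = 262.203.
Reliability = 262.203 / 400.102 = 0.655.

0.655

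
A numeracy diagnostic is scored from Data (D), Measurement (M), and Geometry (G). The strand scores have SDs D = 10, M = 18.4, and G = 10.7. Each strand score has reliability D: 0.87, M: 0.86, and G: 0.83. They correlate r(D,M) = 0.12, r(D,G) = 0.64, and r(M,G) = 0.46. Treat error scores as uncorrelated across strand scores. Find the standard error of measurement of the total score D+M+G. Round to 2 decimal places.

8.94

Var(total) = 553.05 + 362.25 = 915.3.
True-score variance = 473.188 + 362.25 = 835.438, so reliability = 0.9127.
Error variance = 915.3 − 835.438 = 79.8617; SEM = √79.8617 = 8.94.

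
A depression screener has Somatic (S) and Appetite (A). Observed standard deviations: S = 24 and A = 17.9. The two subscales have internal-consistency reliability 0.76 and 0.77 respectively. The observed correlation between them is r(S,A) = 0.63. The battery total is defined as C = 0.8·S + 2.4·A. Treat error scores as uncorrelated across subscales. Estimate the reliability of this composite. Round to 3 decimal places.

Var(C) = 0.8²·24² + 2.4²·17.9² + 2·[1.92·24·17.9·0.63] = 2214.2 + 1039.29 = 3253.49.
With uncorrelated errors the cross-covariances are all true-score covariance, so they carry over unchanged; only the diagonal terms shrink to ρᵢσᵢ².
True-score variance = [0.8²·24²·0.76 + 2.4²·17.9²·0.77] + 1039.29 = 1701.25 + 1039.29 = 2740.54.
Reliability = 2740.54 / 3253.49 = 0.842.

0.842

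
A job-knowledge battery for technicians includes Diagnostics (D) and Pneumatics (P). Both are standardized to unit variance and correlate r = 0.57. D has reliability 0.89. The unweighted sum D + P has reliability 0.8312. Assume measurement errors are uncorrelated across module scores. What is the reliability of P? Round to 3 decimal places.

Var(D+P) = 2 + 2·0.57 = 3.140.
True-score variance = ρ_D + ρ_P + 2·0.57, so 0.8312 = (0.89 + ρ_P + 1.14) / 3.140.
ρ_P = 0.8312·3.140 − 0.89 − 1.14 = 0.580.

0.580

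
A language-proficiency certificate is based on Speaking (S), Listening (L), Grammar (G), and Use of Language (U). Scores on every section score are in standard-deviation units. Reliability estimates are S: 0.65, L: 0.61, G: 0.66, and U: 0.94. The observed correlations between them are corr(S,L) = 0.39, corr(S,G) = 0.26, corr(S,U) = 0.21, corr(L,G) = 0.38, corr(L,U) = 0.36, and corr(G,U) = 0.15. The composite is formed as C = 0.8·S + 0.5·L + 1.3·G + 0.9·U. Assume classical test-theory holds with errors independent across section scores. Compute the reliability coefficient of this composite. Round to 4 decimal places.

Var(C) = 0.8² + 0.5² + 1.3² + 0.9² + 2·[0.4·0.39 + 1.04·0.26 + 0.72·0.21 + 0.65·0.38 + 0.45·0.36 + 1.17·0.15] = 3.39 + 2.3242 = 5.7142.
With uncorrelated errors the cross-covariances are all true-score covariance, so they carry over unchanged; only the diagonal terms shrink to ρᵢσᵢ².
True-score variance = [0.8²·0.65 + 0.5²·0.61 + 1.3²·0.66 + 0.9²·0.94] + 2.3242 = 2.4453 + 2.3242 = 4.7695.
Reliability = 4.7695 / 5.7142 = 0.8347.

0.8347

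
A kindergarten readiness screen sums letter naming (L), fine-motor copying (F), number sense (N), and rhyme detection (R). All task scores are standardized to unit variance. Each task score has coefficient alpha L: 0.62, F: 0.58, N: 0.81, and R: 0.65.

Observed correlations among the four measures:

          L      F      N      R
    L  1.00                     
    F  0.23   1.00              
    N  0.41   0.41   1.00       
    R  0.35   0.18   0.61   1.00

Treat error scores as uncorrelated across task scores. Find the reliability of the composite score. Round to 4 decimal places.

Var(L+F+N+R) = 4 + 2·[0.23 + 0.41 + 0.35 + 0.41 + 0.18 + 0.61] = 4 + 4.38 = 8.38.
With uncorrelated errors the cross-covariances are all true-score covariance, so they carry over unchanged; only the diagonal terms shrink to ρᵢσᵢ².
True-score variance = [0.62 + 0.58 + 0.81 + 0.65] + 4.38 = 2.66 + 4.38 = 7.04.
Reliability = 7.04 / 8.38 = 0.8401.

0.8401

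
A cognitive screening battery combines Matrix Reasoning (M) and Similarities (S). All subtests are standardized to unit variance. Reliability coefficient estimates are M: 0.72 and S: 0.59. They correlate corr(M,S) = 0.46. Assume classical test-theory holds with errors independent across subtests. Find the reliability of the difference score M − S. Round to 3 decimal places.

0.361

Var(M−S) = 1 + 1 − 2·0.46 = 2 − 0.92 = 1.08.
With uncorrelated errors the cross-covariances are all true-score covariance, so they carry over unchanged; only the diagonal terms shrink to ρᵢσᵢ².
True-score variance = [0.72 + 0.59] − 0.92 = 1.31 − 0.92 = 0.39.
Reliability = 0.39 / 1.08 = 0.361.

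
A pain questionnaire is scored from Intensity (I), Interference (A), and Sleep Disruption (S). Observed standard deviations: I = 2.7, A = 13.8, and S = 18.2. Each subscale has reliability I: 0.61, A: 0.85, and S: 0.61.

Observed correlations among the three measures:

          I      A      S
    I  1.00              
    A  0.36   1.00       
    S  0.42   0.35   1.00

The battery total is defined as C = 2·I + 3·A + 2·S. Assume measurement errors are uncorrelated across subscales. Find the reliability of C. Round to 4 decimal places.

Var(C) = 2²·2.7² + 3²·13.8² + 2²·18.2² + 2·[6·2.7·13.8·0.36 + 4·2.7·18.2·0.42 + 6·13.8·18.2·0.35] = 3068.08 + 1380.95 = 4449.03.
Under uncorrelated errors the observed covariances equal the true-score covariances, so only the own-variance terms attenuate.
True-score variance = [2²·2.7²·0.61 + 3²·13.8²·0.85 + 2²·18.2²·0.61] + 1380.95 = 2282.88 + 1380.95 = 3663.82.
Reliability = 3663.82 / 4449.03 = 0.8235.

0.8235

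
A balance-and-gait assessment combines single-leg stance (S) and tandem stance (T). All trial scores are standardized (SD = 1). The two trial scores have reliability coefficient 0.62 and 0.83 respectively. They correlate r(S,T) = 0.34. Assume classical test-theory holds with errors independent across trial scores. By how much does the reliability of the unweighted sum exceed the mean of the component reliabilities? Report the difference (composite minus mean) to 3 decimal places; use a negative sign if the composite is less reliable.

Var(sum) = 2 + 0.68 = 2.68; true-score variance = 1.45 + 0.68 = 2.13; composite reliability = 0.7948.
Mean component reliability = 0.7250.
Difference = 0.7948 − 0.7250 = 0.070.

0.070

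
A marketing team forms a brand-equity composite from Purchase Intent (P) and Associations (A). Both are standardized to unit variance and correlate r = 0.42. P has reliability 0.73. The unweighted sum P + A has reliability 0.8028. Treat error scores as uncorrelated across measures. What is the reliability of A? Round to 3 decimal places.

0.710

Var(P+A) = 2 + 2·0.42 = 2.840.
True-score variance = ρ_P + ρ_A + 2·0.42, so 0.8028 = (0.73 + ρ_A + 0.84) / 2.840.
ρ_A = 0.8028·2.840 − 0.73 − 0.84 = 0.710.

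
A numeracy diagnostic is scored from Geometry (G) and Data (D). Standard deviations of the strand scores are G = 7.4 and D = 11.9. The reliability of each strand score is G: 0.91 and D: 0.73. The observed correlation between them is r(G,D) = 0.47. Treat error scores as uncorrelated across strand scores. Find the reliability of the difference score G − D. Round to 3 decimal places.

Var(G−D) = 7.4² + 11.9² − 2·7.4·11.9·0.47 = 196.37 − 82.7764 = 113.594.
Under uncorrelated errors the observed covariances equal the true-score covariances, so only the own-variance terms attenuate.
True-score variance = [7.4²·0.91 + 11.9²·0.73] − 82.7764 = 153.207 − 82.7764 = 70.4305.
Reliability = 70.4305 / 113.594 = 0.620.

0.620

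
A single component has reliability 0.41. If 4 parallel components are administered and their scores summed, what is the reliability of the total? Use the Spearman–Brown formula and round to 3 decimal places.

0.735

ρ_k = kρ / (1 + (k−1)ρ) = 4·0.41 / (1 + 3·0.41) = 1.640 / 2.230 = 0.735.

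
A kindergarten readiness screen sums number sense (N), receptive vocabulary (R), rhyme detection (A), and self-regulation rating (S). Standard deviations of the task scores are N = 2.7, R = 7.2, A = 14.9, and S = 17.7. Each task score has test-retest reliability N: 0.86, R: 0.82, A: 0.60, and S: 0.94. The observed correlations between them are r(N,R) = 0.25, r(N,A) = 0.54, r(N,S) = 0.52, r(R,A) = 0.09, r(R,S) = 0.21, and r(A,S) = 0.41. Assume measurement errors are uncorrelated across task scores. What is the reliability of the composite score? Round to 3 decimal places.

0.880

Var(N+R+A+S) = 2.7² + 7.2² + 14.9² + 17.7² + 2·[2.7·7.2·0.25 + 2.7·14.9·0.54 + 2.7·17.7·0.52 + 7.2·14.9·0.09 + 7.2·17.7·0.21 + 14.9·17.7·0.41] = 594.43 + 391.964 = 986.394.
With uncorrelated errors the cross-covariances are all true-score covariance, so they carry over unchanged; only the diagonal terms shrink to ρᵢσᵢ².
True-score variance = [2.7²·0.86 + 7.2²·0.82 + 14.9²·0.60 + 17.7²·0.94] + 391.964 = 476.477 + 391.964 = 868.441.
Reliability = 868.441 / 986.394 = 0.880.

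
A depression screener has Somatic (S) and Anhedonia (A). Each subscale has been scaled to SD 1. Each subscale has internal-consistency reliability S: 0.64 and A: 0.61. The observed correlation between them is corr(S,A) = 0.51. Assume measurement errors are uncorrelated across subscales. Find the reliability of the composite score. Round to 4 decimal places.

Var(S+A) = 2 + 2·[0.51] = 2 + 1.02 = 3.02.
Because errors are independent across components, Cov(Tᵢ,Tⱼ) = Cov(Xᵢ,Xⱼ); the off-diagonal part of the true-score variance is the same as above.
True-score variance = [0.64 + 0.61] + 1.02 = 1.25 + 1.02 = 2.27.
Reliability = 2.27 / 3.02 = 0.7517.

0.7517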